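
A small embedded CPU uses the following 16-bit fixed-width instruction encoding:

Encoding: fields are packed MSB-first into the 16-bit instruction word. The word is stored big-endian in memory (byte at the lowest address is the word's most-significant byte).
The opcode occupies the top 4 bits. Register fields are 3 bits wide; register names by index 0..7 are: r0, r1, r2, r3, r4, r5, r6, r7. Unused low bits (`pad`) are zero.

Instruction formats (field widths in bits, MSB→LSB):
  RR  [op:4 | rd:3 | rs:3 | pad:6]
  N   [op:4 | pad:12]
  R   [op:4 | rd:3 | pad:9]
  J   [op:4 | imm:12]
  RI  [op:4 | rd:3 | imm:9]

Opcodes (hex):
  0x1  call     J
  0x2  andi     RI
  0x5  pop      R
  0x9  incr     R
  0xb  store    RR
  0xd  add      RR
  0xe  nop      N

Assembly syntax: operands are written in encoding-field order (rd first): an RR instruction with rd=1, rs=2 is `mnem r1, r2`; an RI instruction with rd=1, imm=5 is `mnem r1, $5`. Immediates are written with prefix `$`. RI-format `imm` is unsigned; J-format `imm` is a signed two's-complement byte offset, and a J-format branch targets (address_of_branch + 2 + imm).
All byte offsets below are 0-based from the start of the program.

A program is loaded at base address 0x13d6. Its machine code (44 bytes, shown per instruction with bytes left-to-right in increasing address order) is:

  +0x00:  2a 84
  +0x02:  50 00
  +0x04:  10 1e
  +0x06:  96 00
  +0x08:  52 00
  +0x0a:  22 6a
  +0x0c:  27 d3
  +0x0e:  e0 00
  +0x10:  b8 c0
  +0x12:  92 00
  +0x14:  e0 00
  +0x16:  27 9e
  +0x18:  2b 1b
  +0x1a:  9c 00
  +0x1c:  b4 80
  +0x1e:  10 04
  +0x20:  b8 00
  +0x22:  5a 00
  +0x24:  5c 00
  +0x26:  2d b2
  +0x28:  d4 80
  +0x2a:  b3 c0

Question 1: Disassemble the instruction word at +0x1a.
off 0x1a: read 9c 00 as big → 0x9c00
  opcode bits[15:12]=0x9: incr/R
  rd: (w>>9)&0x7=0x6 → r6

incr r6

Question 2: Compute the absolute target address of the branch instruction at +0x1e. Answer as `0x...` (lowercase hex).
0x13fa

off 0x1e: read 10 04 as big → 0x1004
  top 4b → 0x1 → call [J]
  [11:0] imm=4 = $4
  target = base 0x13d6 + off 0x1e + 2 + imm 4 = 0x13fa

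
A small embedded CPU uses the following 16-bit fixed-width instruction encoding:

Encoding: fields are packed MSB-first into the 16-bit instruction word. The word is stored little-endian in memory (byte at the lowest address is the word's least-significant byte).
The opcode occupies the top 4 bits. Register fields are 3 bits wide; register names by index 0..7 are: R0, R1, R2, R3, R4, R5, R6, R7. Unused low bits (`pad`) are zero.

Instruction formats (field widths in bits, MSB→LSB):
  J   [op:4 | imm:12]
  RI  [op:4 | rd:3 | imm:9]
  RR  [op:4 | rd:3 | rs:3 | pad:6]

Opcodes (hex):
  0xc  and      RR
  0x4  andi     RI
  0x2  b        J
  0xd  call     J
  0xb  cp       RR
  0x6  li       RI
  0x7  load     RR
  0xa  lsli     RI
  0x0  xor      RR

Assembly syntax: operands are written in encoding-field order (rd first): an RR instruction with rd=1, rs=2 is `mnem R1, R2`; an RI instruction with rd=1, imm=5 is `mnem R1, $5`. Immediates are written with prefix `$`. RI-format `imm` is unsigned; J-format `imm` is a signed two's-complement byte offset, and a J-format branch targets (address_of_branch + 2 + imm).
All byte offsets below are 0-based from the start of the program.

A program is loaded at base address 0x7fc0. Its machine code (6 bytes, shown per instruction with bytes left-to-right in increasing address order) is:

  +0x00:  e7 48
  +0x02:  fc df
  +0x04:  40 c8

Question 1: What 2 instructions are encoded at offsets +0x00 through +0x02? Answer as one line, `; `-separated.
off 0x00: read e7 48 as little → 0x48e7
  op=0x48e7>>12=0x4 ⇒ andi (RI)
  rd: (w>>9)&0x7=0x4 → R4
  imm: (w>>0)&0x1ff=0xe7 → $231
off 0x02: read fc df as little → 0xdffc
  op=0xdffc>>12=0xd ⇒ call (J)
  imm: (w>>0)&0xfff=0xffc (s12→-4) → $-4

andi R4, $231; call $-4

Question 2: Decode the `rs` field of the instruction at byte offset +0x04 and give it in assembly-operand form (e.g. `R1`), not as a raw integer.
R1

@+04  little-endian(40 c8) = 0xc840
  op=0xc840>>12=0xc ⇒ and (RR)
  rd@[11:9]=0x4 ⇒ R4
  rs@[8:6]=0x1 ⇒ R1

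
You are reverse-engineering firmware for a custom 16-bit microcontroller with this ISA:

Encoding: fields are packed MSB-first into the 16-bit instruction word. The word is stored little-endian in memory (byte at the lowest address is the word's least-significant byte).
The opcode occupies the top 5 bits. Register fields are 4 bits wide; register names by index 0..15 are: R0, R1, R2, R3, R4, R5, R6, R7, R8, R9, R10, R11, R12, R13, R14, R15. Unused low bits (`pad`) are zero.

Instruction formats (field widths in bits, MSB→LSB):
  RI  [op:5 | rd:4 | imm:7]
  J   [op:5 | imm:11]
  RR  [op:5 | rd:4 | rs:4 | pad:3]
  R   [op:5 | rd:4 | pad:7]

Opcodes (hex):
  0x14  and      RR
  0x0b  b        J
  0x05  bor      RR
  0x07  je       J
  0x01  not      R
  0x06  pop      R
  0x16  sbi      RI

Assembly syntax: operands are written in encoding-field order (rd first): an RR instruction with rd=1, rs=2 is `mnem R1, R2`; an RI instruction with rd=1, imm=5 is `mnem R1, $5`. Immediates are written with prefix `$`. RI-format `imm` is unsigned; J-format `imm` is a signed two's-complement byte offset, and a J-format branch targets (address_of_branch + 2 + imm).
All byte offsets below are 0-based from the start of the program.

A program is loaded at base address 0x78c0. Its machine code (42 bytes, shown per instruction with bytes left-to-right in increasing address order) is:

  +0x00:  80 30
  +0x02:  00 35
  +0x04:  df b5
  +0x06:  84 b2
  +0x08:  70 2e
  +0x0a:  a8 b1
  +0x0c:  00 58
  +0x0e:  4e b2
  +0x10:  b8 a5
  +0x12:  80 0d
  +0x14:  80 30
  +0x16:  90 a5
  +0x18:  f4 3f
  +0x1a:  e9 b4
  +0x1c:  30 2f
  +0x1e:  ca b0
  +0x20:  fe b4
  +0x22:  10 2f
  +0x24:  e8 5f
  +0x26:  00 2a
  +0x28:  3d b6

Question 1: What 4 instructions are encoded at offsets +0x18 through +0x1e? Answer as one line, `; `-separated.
je $-12; sbi R9, $105; bor R14, R6; sbi R1, $74

+0x18: f4 3f ⇒ word 0x3ff4 (little)
  top 5b → 0x7 → je [J]
  [10:0] imm=2036 (s11→-12) = $-12
+0x1a: e9 b4 ⇒ word 0xb4e9 (little)
  top 5b → 0x16 → sbi [RI]
  [10:7] rd=9 = R9
  [6:0] imm=105 = $105
+0x1c: 30 2f ⇒ word 0x2f30 (little)
  top 5b → 0x5 → bor [RR]
  [10:7] rd=14 = R14
  [6:3] rs=6 = R6
+0x1e: ca b0 ⇒ word 0xb0ca (little)
  top 5b → 0x16 → sbi [RI]
  [10:7] rd=1 = R1
  [6:0] imm=74 = $74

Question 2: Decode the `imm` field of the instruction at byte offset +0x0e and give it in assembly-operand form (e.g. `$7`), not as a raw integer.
$78

+0x0e: 4e b2 ⇒ word 0xb24e (little)
  top 5b → 0x16 → sbi [RI]
  rd: (w>>7)&0xf=0x4 → R4
  imm: (w>>0)&0x7f=0x4e → $78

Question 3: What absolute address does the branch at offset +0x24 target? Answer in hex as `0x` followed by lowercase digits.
0x78ce

[24] e8 5f → 0x5fe8
  opcode bits[15:11]=0xb: b/J
  imm@[10:0]=0x7e8 (s11→-24) ⇒ $-24
  target = base 0x78c0 + off 0x24 + 2 + imm -24 = 0x78ce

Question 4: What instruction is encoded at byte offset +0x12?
not R11

+0x12: 80 0d ⇒ word 0x0d80 (little)
  opcode bits[15:11]=0x1: not/R
  rd@[10:7]=0xb ⇒ R11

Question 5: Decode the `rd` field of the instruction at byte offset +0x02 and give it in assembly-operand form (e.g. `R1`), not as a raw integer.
R10

[02] 00 35 → 0x3500
  op=0x3500>>11=0x6 ⇒ pop (R)
  rd: (w>>7)&0xf=0xa → R10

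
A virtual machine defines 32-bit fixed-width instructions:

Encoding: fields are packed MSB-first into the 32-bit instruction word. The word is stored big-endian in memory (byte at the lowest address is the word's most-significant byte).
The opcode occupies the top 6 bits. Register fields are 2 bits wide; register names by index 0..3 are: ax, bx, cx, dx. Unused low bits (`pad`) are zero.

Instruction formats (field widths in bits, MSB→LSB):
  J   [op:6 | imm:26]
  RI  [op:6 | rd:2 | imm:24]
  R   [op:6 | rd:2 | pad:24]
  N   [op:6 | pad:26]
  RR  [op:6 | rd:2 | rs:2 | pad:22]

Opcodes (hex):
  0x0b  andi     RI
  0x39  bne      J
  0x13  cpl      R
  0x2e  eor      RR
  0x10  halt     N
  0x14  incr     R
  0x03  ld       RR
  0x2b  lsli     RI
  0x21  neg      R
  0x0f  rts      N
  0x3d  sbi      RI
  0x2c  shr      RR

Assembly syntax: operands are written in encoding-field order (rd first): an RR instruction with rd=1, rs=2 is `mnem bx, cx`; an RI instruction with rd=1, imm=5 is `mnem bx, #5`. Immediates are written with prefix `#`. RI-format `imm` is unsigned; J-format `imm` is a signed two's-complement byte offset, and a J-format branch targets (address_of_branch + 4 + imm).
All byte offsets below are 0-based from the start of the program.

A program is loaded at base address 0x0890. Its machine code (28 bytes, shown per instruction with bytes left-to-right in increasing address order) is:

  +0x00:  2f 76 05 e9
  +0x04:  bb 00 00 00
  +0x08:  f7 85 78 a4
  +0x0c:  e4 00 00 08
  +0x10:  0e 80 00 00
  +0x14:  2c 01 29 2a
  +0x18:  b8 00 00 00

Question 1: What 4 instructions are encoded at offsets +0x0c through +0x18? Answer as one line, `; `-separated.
off 0x0c: read e4 00 00 08 as big → 0xe4000008
  op=0xe4000008>>26=0x39 ⇒ bne (J)
  [25:0] imm=8 = #8
off 0x10: read 0e 80 00 00 as big → 0x0e800000
  op=0x0e800000>>26=0x3 ⇒ ld (RR)
  [25:24] rd=2 = cx
  [23:22] rs=2 = cx
off 0x14: read 2c 01 29 2a as big → 0x2c01292a
  op=0x2c01292a>>26=0xb ⇒ andi (RI)
  [25:24] rd=0 = ax
  [23:0] imm=76074 = #76074
off 0x18: read b8 00 00 00 as big → 0xb8000000
  op=0xb8000000>>26=0x2e ⇒ eor (RR)
  [25:24] rd=0 = ax
  [23:22] rs=0 = ax

bne #8; ld cx, cx; andi ax, #76074; eor ax, ax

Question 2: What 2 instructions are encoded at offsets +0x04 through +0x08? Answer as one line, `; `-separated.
eor dx, ax; sbi dx, #8747172

[04] bb 00 00 00 → 0xbb000000
  top 6b → 0x2e → eor [RR]
  [25:24] rd=3 = dx
  [23:22] rs=0 = ax
[08] f7 85 78 a4 → 0xf78578a4
  top 6b → 0x3d → sbi [RI]
  [25:24] rd=3 = dx
  [23:0] imm=8747172 = #8747172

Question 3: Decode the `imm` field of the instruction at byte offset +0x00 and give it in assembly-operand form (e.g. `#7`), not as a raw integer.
#7734761

@+00  big-endian(2f 76 05 e9) = 0x2f7605e9
  opcode bits[31:26]=0xb: andi/RI
  rd: (w>>24)&0x3=0x3 → dx
  imm: (w>>0)&0xffffff=0x7605e9 → #7734761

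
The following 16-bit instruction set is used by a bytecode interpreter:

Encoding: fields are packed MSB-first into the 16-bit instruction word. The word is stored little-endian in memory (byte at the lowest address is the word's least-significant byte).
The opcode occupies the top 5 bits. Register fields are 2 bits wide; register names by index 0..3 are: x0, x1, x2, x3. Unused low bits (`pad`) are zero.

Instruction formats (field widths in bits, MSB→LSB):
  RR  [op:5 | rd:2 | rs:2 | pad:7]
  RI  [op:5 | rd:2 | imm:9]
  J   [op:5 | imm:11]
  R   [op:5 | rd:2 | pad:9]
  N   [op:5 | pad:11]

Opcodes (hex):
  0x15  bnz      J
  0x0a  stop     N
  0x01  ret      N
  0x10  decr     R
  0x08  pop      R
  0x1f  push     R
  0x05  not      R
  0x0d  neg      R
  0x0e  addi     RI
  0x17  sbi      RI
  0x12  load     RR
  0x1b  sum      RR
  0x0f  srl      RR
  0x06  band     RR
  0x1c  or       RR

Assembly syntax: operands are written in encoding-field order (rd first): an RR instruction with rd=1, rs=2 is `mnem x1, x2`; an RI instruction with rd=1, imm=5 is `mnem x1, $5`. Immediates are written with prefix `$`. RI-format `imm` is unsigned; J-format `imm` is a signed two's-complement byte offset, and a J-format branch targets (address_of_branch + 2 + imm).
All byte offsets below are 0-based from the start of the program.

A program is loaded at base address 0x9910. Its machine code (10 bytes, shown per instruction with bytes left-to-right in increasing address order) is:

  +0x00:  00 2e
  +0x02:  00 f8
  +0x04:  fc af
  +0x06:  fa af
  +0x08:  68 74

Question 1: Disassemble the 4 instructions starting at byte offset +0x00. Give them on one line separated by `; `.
[00] 00 2e → 0x2e00
  op=0x2e00>>11=0x5 ⇒ not (R)
  rd: (w>>9)&0x3=0x3 → x3
[02] 00 f8 → 0xf800
  op=0xf800>>11=0x1f ⇒ push (R)
  rd: (w>>9)&0x3=0x0 → x0
[04] fc af → 0xaffc
  op=0xaffc>>11=0x15 ⇒ bnz (J)
  imm: (w>>0)&0x7ff=0x7fc (s11→-4) → $-4
[06] fa af → 0xaffa
  op=0xaffa>>11=0x15 ⇒ bnz (J)
  imm: (w>>0)&0x7ff=0x7fa (s11→-6) → $-6

not x3; push x0; bnz $-4; bnz $-6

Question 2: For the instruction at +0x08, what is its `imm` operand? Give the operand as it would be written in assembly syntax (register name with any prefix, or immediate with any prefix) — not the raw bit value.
$104

+0x08: 68 74 ⇒ word 0x7468 (little)
  opcode bits[15:11]=0xe: addi/RI
  rd: (w>>9)&0x3=0x2 → x2
  imm: (w>>0)&0x1ff=0x68 → $104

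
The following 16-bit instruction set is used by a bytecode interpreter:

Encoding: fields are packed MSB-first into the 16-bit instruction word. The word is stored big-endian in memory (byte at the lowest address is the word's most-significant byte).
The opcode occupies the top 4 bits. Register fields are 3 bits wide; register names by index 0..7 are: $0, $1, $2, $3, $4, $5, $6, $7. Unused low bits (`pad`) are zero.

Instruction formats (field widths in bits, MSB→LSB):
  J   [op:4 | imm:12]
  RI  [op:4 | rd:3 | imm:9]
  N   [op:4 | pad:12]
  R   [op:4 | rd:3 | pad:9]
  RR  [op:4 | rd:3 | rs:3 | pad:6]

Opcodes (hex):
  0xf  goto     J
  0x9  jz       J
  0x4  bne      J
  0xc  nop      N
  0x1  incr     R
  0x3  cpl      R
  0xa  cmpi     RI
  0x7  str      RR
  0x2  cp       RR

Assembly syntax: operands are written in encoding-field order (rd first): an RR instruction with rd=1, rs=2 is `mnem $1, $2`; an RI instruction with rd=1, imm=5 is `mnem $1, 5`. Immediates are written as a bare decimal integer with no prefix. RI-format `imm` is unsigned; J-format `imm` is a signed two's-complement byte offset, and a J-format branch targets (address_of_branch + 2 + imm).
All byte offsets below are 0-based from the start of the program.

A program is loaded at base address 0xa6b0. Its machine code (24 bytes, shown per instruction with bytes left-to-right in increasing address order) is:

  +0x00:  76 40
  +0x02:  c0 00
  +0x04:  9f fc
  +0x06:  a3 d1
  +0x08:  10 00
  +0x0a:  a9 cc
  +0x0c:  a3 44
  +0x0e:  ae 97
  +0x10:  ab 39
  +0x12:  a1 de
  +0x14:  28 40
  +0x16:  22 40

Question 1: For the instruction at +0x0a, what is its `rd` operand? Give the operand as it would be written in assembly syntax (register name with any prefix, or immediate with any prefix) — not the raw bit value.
$4

@+0a  big-endian(a9 cc) = 0xa9cc
  opcode bits[15:12]=0xa: cmpi/RI
  rd: (w>>9)&0x7=0x4 → $4
  imm: (w>>0)&0x1ff=0x1cc → 460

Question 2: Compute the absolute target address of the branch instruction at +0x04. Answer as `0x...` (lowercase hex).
0xa6b2

off 0x04: read 9f fc as big → 0x9ffc
  top 4b → 0x9 → jz [J]
  imm: (w>>0)&0xfff=0xffc (s12→-4) → -4
  target = base 0xa6b0 + off 0x04 + 2 + imm -4 = 0xa6b2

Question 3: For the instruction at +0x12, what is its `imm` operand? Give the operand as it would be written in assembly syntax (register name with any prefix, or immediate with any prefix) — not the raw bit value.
off 0x12: read a1 de as big → 0xa1de
  opcode bits[15:12]=0xa: cmpi/RI
  rd: (w>>9)&0x7=0x0 → $0
  imm: (w>>0)&0x1ff=0x1de → 478

478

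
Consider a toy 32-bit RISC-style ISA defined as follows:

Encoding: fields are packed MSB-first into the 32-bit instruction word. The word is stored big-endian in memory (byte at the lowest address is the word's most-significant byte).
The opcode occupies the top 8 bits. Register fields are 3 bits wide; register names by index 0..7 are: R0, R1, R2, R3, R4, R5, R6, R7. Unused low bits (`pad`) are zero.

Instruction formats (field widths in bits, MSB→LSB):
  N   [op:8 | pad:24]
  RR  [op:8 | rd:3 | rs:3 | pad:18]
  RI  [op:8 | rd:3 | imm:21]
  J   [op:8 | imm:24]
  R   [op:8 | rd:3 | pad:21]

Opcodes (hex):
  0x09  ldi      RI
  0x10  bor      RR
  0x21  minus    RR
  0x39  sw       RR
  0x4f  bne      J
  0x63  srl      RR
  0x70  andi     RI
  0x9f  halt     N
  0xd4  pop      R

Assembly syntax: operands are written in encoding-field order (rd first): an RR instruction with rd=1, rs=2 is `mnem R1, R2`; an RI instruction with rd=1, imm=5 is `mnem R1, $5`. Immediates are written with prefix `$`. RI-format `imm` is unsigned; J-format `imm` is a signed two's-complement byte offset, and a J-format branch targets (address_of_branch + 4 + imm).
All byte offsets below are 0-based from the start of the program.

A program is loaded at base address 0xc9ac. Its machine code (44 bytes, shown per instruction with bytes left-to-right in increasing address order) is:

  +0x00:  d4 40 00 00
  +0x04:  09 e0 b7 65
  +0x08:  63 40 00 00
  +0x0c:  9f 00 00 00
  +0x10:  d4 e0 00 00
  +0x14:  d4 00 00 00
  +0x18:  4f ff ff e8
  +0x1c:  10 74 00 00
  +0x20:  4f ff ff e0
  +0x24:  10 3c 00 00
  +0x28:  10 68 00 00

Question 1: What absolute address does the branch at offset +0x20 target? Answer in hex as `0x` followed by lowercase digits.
[20] 4f ff ff e0 → 0x4fffffe0
  opcode bits[31:24]=0x4f: bne/J
  [23:0] imm=16777184 (s24→-32) = $-32
  target = base 0xc9ac + off 0x20 + 4 + imm -32 = 0xc9b0

0xc9b0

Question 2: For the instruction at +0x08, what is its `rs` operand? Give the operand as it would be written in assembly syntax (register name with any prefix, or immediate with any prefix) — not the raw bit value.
R0

@+08  big-endian(63 40 00 00) = 0x63400000
  top 8b → 0x63 → srl [RR]
  rd: (w>>21)&0x7=0x2 → R2
  rs: (w>>18)&0x7=0x0 → R0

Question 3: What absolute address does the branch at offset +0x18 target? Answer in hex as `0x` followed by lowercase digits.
off 0x18: read 4f ff ff e8 as big → 0x4fffffe8
  top 8b → 0x4f → bne [J]
  imm@[23:0]=0xffffe8 (s24→-24) ⇒ $-24
  target = base 0xc9ac + off 0x18 + 4 + imm -24 = 0xc9b0

0xc9b0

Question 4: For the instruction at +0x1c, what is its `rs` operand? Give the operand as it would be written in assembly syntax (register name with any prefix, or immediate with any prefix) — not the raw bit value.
off 0x1c: read 10 74 00 00 as big → 0x10740000
  opcode bits[31:24]=0x10: bor/RR
  rd: (w>>21)&0x7=0x3 → R3
  rs: (w>>18)&0x7=0x5 → R5

R5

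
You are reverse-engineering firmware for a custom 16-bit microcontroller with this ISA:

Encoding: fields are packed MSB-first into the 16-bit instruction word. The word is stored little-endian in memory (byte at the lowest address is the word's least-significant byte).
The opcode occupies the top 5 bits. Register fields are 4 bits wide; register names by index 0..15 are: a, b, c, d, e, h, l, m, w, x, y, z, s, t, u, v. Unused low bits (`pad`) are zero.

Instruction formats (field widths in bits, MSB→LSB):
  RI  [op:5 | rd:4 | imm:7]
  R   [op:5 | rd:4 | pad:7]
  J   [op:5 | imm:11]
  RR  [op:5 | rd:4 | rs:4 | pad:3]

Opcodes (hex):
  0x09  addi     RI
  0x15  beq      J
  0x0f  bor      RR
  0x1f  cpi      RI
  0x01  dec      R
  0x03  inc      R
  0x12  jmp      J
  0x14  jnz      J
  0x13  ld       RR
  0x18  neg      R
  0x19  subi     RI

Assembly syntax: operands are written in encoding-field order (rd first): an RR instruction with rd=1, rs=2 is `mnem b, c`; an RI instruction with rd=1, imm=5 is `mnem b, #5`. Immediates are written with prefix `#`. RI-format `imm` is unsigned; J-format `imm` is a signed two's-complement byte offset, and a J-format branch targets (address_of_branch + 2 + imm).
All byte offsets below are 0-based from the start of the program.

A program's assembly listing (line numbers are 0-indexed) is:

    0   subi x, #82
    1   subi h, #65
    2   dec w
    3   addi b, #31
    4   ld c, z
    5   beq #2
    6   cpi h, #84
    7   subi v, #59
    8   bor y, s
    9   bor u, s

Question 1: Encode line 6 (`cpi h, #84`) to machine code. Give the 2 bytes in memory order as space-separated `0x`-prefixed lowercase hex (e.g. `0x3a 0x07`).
0xd4 0xfa

6. cpi fields op=0x1f:5|rd=5:4|imm=84:7 → word fad4h → d4 fa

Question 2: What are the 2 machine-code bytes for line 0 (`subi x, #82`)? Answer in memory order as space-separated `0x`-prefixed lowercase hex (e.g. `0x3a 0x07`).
line 0 (subi): pack op=0x19:5|rd=9:4|imm=82:7 = 0xccd2; little→ d2 cc

0xd2 0xcc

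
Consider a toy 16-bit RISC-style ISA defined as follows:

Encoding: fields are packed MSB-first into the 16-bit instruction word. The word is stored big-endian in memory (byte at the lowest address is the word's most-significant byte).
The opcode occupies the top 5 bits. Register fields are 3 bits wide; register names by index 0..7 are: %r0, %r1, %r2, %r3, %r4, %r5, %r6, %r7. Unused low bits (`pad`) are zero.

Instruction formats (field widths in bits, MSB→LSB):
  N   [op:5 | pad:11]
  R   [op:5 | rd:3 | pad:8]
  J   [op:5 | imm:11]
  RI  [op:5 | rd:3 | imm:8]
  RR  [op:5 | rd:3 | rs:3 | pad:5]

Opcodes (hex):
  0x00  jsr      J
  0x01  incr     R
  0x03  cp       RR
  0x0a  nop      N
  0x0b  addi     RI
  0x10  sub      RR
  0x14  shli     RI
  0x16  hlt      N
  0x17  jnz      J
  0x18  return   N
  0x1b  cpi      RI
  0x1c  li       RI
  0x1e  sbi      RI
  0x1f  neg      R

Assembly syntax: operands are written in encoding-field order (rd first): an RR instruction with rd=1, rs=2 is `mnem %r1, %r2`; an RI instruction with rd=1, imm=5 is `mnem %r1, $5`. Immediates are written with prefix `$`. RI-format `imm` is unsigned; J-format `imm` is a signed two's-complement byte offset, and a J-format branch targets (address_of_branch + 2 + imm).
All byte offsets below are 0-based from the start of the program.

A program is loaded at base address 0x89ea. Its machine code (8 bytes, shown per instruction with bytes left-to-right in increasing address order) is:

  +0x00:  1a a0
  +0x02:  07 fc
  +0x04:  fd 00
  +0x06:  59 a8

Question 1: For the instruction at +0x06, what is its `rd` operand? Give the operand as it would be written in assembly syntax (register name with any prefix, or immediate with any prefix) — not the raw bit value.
%r1

@+06  big-endian(59 a8) = 0x59a8
  op=0x59a8>>11=0xb ⇒ addi (RI)
  [10:8] rd=1 = %r1
  [7:0] imm=168 = $168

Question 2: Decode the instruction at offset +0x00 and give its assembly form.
@+00  big-endian(1a a0) = 0x1aa0
  op=0x1aa0>>11=0x3 ⇒ cp (RR)
  rd: (w>>8)&0x7=0x2 → %r2
  rs: (w>>5)&0x7=0x5 → %r5

cp %r2, %r5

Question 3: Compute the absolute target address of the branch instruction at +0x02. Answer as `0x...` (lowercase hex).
@+02  big-endian(07 fc) = 0x07fc
  opcode bits[15:11]=0x0: jsr/J
  imm@[10:0]=0x7fc (s11→-4) ⇒ $-4
  target = base 0x89ea + off 0x02 + 2 + imm -4 = 0x89ea

0x89ea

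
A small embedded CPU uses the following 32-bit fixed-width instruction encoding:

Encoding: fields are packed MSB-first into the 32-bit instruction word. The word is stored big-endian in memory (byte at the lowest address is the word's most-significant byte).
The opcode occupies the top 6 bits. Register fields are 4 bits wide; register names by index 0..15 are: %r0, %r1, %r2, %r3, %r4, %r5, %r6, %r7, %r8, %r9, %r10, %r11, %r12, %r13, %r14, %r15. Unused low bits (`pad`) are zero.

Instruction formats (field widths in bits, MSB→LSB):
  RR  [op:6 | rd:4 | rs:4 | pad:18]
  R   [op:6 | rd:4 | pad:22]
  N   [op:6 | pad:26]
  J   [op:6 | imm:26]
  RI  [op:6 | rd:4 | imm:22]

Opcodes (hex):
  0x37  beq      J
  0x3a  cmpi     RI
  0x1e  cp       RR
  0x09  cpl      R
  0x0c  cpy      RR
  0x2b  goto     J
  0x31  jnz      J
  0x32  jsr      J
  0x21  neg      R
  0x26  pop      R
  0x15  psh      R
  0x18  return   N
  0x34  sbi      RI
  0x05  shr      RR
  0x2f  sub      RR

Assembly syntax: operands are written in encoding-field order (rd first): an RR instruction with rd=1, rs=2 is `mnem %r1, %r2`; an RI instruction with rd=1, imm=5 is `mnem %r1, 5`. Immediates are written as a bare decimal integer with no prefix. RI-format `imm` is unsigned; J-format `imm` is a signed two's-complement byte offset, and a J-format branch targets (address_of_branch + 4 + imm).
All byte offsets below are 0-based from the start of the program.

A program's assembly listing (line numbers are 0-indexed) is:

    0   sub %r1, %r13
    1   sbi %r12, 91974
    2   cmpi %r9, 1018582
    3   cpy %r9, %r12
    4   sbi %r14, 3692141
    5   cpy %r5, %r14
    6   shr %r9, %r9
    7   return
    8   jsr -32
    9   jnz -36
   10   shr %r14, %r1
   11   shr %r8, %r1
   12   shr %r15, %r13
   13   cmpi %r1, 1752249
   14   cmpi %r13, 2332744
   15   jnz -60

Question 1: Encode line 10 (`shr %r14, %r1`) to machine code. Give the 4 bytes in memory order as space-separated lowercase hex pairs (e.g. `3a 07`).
17 84 00 00

line 10 (shr): pack op=0x5:6|rd=14:4|rs=1:4|pad=0:18 = 0x17840000; big→ 17 84 00 00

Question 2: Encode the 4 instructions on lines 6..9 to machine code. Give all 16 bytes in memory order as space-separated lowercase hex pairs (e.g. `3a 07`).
line 6 (shr): pack op=0x5:6|rd=9:4|rs=9:4|pad=0:18 = 0x16640000; big→ 16 64 00 00
line 7 (return): pack op=0x18:6|pad=0:26 = 0x60000000; big→ 60 00 00 00
line 8 (jsr): pack op=0x32:6|imm=-32:26 = 0xcbffffe0; big→ cb ff ff e0
line 9 (jnz): pack op=0x31:6|imm=-36:26 = 0xc7ffffdc; big→ c7 ff ff dc

16 64 00 00 60 00 00 00 cb ff ff e0 c7 ff ff dc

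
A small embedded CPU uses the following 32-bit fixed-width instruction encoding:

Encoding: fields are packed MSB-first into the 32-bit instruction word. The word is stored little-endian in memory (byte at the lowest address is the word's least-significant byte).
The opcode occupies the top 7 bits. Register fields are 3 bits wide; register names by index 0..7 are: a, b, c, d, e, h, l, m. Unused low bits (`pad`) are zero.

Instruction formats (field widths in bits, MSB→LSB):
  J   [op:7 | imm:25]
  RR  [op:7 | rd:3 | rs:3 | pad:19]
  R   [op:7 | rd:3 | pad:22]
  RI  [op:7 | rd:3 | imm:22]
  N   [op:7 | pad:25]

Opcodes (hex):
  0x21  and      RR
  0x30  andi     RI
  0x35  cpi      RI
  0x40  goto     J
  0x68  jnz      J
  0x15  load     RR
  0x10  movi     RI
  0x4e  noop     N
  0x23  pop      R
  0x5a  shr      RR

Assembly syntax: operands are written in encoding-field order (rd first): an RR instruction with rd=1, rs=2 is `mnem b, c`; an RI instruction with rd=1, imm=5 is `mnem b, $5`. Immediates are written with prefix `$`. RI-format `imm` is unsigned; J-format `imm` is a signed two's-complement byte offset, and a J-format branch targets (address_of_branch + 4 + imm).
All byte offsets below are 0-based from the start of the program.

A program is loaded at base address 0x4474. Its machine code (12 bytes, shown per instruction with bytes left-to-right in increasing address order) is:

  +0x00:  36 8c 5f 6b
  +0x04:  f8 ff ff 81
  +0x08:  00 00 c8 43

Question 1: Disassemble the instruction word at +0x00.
off 0x00: read 36 8c 5f 6b as little → 0x6b5f8c36
  top 7b → 0x35 → cpi [RI]
  rd: (w>>22)&0x7=0x5 → h
  imm: (w>>0)&0x3fffff=0x1f8c36 → $2067510

cpi h, $2067510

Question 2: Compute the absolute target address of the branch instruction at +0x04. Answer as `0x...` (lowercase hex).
+0x04: f8 ff ff 81 ⇒ word 0x81fffff8 (little)
  op=0x81fffff8>>25=0x40 ⇒ goto (J)
  imm: (w>>0)&0x1ffffff=0x1fffff8 (s25→-8) → $-8
  target = base 0x4474 + off 0x04 + 4 + imm -8 = 0x4474

0x4474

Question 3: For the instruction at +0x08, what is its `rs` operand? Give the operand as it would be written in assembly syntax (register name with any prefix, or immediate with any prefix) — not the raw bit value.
off 0x08: read 00 00 c8 43 as little → 0x43c80000
  top 7b → 0x21 → and [RR]
  [24:22] rd=7 = m
  [21:19] rs=1 = b

b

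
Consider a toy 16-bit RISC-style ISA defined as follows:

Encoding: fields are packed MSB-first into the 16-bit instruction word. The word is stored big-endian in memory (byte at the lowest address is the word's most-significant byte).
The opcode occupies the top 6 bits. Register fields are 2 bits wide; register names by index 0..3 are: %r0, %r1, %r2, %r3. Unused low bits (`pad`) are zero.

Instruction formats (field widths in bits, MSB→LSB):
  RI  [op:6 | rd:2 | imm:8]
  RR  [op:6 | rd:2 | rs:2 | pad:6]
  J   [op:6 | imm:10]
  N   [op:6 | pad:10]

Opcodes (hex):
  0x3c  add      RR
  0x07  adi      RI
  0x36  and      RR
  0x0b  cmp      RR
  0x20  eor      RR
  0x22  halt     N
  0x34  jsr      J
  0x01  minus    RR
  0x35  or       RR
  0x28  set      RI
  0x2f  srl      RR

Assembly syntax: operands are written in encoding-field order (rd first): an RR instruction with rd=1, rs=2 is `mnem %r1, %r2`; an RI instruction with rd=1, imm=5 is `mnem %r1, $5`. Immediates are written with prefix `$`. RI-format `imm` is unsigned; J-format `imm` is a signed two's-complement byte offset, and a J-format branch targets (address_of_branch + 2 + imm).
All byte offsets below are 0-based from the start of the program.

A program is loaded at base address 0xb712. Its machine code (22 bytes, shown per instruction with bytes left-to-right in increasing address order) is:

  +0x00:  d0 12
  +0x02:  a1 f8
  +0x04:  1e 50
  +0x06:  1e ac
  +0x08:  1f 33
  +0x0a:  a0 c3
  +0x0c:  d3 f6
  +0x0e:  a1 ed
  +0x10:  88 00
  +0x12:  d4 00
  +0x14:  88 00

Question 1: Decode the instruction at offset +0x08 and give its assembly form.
@+08  big-endian(1f 33) = 0x1f33
  opcode bits[15:10]=0x7: adi/RI
  [9:8] rd=3 = %r3
  [7:0] imm=51 = $51

adi %r3, $51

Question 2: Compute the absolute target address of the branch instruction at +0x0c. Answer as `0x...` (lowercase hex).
0xb716

[0c] d3 f6 → 0xd3f6
  top 6b → 0x34 → jsr [J]
  imm@[9:0]=0x3f6 (s10→-10) ⇒ $-10
  target = base 0xb712 + off 0x0c + 2 + imm -10 = 0xb716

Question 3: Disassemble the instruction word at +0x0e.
set %r1, $237

off 0x0e: read a1 ed as big → 0xa1ed
  op=0xa1ed>>10=0x28 ⇒ set (RI)
  [9:8] rd=1 = %r1
  [7:0] imm=237 = $237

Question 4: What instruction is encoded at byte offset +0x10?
halt

+0x10: 88 00 ⇒ word 0x8800 (big)
  opcode bits[15:10]=0x22: halt/N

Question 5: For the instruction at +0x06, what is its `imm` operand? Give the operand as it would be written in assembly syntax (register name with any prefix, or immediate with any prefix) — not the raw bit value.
$172

+0x06: 1e ac ⇒ word 0x1eac (big)
  top 6b → 0x7 → adi [RI]
  [9:8] rd=2 = %r2
  [7:0] imm=172 = $172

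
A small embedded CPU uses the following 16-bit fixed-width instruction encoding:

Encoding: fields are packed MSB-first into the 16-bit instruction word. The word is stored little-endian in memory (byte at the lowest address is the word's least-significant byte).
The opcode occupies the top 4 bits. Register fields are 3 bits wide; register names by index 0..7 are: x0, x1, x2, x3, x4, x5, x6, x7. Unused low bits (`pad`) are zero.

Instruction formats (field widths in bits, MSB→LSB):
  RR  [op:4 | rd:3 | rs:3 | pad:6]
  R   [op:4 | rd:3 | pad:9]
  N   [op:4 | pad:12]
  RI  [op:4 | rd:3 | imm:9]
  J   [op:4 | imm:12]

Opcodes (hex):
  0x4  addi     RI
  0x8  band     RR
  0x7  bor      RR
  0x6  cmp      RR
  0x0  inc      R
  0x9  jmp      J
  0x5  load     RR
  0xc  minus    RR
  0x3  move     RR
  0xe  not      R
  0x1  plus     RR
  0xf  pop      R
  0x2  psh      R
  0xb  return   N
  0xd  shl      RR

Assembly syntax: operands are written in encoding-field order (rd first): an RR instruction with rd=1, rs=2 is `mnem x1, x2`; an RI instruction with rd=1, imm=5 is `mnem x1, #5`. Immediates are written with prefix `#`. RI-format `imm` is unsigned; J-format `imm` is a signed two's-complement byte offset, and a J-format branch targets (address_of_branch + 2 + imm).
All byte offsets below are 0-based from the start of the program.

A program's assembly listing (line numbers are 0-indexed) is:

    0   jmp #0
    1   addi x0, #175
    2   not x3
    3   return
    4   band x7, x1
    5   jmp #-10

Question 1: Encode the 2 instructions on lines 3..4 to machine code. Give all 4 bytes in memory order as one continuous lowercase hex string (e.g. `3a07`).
3. return fields op=0xb:4|pad=0:12 → word b000h → 00 b0
4. band fields op=0x8:4|rd=7:3|rs=1:3|pad=0:6 → word 8e40h → 40 8e

00b0408e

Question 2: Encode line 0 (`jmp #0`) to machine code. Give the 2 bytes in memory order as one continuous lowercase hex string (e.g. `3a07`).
0090

line 0 (jmp): pack op=0x9:4|imm=0:12 = 0x9000; little→ 00 90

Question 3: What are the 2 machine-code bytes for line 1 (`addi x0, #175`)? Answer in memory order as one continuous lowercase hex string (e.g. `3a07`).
af40

L1: addi op=0x4:4|rd=0:3|imm=175:9 ⇒ 0x40af ⇒ little af 40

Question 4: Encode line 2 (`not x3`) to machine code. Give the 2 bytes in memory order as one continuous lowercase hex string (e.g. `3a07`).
line 2 (not): pack op=0xe:4|rd=3:3|pad=0:9 = 0xe600; little→ 00 e6

00e6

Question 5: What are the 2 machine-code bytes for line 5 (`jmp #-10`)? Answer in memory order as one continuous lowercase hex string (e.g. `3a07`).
5. jmp fields op=0x9:4|imm=-10:12 → word 9ff6h → f6 9f

f69f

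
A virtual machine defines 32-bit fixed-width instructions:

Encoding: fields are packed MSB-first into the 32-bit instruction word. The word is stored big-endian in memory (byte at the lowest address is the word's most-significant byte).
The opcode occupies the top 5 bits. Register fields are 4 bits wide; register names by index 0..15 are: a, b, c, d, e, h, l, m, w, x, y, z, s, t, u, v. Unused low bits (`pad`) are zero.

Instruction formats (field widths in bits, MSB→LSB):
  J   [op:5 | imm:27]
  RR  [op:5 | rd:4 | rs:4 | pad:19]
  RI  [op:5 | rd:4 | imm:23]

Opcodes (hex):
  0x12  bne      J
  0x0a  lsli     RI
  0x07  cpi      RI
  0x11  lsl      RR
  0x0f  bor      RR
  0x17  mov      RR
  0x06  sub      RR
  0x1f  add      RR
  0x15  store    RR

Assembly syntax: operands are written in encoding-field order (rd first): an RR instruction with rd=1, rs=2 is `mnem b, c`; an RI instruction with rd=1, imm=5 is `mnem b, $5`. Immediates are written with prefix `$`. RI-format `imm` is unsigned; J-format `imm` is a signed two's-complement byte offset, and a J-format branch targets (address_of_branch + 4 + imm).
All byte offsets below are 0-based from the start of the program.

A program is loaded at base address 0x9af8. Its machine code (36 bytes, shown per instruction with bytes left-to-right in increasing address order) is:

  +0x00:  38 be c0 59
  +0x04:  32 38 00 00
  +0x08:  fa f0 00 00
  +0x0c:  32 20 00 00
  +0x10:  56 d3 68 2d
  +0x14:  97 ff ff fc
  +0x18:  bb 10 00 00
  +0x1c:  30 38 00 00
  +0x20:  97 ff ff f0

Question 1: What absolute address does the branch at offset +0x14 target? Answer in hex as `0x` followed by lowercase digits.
[14] 97 ff ff fc → 0x97fffffc
  opcode bits[31:27]=0x12: bne/J
  [26:0] imm=134217724 (s27→-4) = $-4
  target = base 0x9af8 + off 0x14 + 4 + imm -4 = 0x9b0c

0x9b0c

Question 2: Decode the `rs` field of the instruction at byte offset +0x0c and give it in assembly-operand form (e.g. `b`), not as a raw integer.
e

off 0x0c: read 32 20 00 00 as big → 0x32200000
  opcode bits[31:27]=0x6: sub/RR
  [26:23] rd=4 = e
  [22:19] rs=4 = e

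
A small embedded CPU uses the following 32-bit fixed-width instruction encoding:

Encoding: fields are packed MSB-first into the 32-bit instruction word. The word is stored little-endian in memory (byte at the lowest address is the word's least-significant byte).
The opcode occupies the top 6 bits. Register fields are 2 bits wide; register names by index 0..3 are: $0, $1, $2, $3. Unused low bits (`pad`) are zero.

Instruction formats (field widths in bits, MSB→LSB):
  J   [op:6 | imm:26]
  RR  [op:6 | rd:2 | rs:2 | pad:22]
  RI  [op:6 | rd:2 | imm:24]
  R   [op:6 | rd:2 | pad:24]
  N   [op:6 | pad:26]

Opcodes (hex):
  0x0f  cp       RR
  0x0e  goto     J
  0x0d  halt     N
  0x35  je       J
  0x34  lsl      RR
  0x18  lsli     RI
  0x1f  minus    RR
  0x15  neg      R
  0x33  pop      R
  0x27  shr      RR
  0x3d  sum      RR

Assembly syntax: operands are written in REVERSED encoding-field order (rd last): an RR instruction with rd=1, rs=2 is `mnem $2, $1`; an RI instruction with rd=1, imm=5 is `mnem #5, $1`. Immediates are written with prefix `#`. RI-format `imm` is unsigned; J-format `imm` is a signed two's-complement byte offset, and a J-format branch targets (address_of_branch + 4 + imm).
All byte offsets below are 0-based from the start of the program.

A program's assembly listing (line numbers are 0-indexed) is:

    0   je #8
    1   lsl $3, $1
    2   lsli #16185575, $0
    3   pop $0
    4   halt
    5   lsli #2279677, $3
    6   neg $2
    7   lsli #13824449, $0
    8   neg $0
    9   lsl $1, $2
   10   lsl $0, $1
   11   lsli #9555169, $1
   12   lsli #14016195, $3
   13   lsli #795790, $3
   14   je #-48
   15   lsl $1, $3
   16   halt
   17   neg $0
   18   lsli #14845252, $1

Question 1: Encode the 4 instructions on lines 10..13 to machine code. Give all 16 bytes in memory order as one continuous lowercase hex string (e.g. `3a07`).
L10: lsl op=0x34:6|rd=1:2|rs=0:2|pad=0:22 ⇒ 0xd1000000 ⇒ little 00 00 00 d1
L11: lsli op=0x18:6|rd=1:2|imm=9555169:24 ⇒ 0x6191cce1 ⇒ little e1 cc 91 61
L12: lsli op=0x18:6|rd=3:2|imm=14016195:24 ⇒ 0x63d5dec3 ⇒ little c3 de d5 63
L13: lsli op=0x18:6|rd=3:2|imm=795790:24 ⇒ 0x630c248e ⇒ little 8e 24 0c 63

000000d1e1cc9161c3ded5638e240c63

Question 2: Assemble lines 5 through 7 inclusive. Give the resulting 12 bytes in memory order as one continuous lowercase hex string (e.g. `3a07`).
L5: lsli op=0x18:6|rd=3:2|imm=2279677:24 ⇒ 0x6322c8fd ⇒ little fd c8 22 63
L6: neg op=0x15:6|rd=2:2|pad=0:24 ⇒ 0x56000000 ⇒ little 00 00 00 56
L7: lsli op=0x18:6|rd=0:2|imm=13824449:24 ⇒ 0x60d2f1c1 ⇒ little c1 f1 d2 60

fdc8226300000056c1f1d260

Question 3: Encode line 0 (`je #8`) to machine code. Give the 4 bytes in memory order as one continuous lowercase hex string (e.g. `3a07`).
0. je fields op=0x35:6|imm=8:26 → word d4000008h → 08 00 00 d4

080000d4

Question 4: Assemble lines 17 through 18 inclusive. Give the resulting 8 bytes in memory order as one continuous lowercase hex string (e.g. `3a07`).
17. neg fields op=0x15:6|rd=0:2|pad=0:24 → word 54000000h → 00 00 00 54
18. lsli fields op=0x18:6|rd=1:2|imm=14845252:24 → word 61e28544h → 44 85 e2 61

000000544485e261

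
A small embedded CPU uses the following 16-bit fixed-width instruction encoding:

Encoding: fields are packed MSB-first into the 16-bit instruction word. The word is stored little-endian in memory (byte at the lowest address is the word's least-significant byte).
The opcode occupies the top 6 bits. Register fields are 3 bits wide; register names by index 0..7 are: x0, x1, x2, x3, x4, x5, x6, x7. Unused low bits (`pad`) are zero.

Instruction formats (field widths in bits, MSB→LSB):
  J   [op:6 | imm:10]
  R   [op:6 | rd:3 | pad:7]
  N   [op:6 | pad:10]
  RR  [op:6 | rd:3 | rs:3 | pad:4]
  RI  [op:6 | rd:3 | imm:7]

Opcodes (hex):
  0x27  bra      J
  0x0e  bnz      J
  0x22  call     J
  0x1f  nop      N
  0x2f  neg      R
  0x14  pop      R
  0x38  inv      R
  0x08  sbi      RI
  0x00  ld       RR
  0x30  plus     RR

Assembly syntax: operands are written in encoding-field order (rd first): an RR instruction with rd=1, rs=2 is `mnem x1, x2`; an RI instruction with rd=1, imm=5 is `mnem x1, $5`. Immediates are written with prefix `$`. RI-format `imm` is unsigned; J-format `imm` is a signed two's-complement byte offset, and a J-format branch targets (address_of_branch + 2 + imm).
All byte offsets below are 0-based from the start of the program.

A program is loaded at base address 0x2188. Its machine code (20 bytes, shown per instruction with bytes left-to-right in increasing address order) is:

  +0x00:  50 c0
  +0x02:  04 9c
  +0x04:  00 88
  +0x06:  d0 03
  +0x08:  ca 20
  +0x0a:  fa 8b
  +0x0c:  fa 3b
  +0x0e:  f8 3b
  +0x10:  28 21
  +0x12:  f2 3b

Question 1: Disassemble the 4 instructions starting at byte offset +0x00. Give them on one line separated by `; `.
[00] 50 c0 → 0xc050
  opcode bits[15:10]=0x30: plus/RR
  rd@[9:7]=0x0 ⇒ x0
  rs@[6:4]=0x5 ⇒ x5
[02] 04 9c → 0x9c04
  opcode bits[15:10]=0x27: bra/J
  imm@[9:0]=0x4 ⇒ $4
[04] 00 88 → 0x8800
  opcode bits[15:10]=0x22: call/J
  imm@[9:0]=0x0 ⇒ $0
[06] d0 03 → 0x03d0
  opcode bits[15:10]=0x0: ld/RR
  rd@[9:7]=0x7 ⇒ x7
  rs@[6:4]=0x5 ⇒ x5

plus x0, x5; bra $4; call $0; ld x7, x5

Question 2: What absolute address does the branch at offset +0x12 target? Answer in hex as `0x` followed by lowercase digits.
[12] f2 3b → 0x3bf2
  top 6b → 0xe → bnz [J]
  [9:0] imm=1010 (s10→-14) = $-14
  target = base 0x2188 + off 0x12 + 2 + imm -14 = 0x218e

0x218e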